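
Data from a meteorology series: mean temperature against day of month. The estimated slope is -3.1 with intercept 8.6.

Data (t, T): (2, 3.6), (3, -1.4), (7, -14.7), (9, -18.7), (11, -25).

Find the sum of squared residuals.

t=2: T̂ = 8.6 − 3.1·2 = 2.4; e = 3.6 − 2.4 = 1.2
t=3: T̂ = 8.6 − 3.1·3 = -0.7; e = -1.4 − (-0.7) = -0.7
t=7: T̂ = 8.6 − 3.1·7 = -13.1; e = -14.7 − (-13.1) = -1.6
t=9: T̂ = 8.6 − 3.1·9 = -19.3; e = -18.7 − (-19.3) = 0.6
t=11: T̂ = 8.6 − 3.1·11 = -25.5; e = -25 − (-25.5) = 0.5
SSE = 1.44 + 0.49 + 2.56 + 0.36 + 0.25 = 5.1

SSE = 5.1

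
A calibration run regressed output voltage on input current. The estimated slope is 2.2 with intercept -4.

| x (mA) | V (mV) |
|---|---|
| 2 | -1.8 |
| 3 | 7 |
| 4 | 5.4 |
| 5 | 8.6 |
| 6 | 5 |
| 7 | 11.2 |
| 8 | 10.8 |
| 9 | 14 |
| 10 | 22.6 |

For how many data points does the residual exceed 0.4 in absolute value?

x=2: ŷ = -4 + 2.2·2 = 0.4; e = -1.8 − 0.4 = -2.2
x=3: ŷ = -4 + 2.2·3 = 2.6; e = 7 − 2.6 = 4.4
x=4: ŷ = -4 + 2.2·4 = 4.8; e = 5.4 − 4.8 = 0.6
x=5: ŷ = -4 + 2.2·5 = 7; e = 8.6 − 7 = 1.6
x=6: ŷ = -4 + 2.2·6 = 9.2; e = 5 − 9.2 = -4.2
x=7: ŷ = -4 + 2.2·7 = 11.4; e = 11.2 − 11.4 = -0.2
x=8: ŷ = -4 + 2.2·8 = 13.6; e = 10.8 − 13.6 = -2.8
x=9: ŷ = -4 + 2.2·9 = 15.8; e = 14 − 15.8 = -1.8
x=10: ŷ = -4 + 2.2·10 = 18; e = 22.6 − 18 = 4.6
|e| > 0.4: x=2 (|e|=2.2), x=3 (|e|=4.4), x=4 (|e|=0.6), x=5 (|e|=1.6), x=6 (|e|=4.2), x=8 (|e|=2.8), x=9 (|e|=1.8), x=10 (|e|=4.6) → 8

8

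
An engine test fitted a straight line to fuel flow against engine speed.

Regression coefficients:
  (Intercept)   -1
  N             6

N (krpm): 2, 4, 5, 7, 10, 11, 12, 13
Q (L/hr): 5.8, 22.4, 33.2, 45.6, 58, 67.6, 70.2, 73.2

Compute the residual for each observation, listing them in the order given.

N=2: Q̂ = -1 + 6·2 = 11; e = 5.8 − 11 = -5.2
N=4: Q̂ = -1 + 6·4 = 23; e = 22.4 − 23 = -0.6
N=5: Q̂ = -1 + 6·5 = 29; e = 33.2 − 29 = 4.2
N=7: Q̂ = -1 + 6·7 = 41; e = 45.6 − 41 = 4.6
N=10: Q̂ = -1 + 6·10 = 59; e = 58 − 59 = -1
N=11: Q̂ = -1 + 6·11 = 65; e = 67.6 − 65 = 2.6
N=12: Q̂ = -1 + 6·12 = 71; e = 70.2 − 71 = -0.8
N=13: Q̂ = -1 + 6·13 = 77; e = 73.2 − 77 = -3.8

-5.2, -0.6, 4.2, 4.6, -1, 2.6, -0.8, -3.8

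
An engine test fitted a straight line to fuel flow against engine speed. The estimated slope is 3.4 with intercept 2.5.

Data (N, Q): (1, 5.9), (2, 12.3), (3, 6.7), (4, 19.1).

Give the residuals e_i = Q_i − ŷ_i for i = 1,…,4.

0, 3, -6, 3

N=1: ŷ = 2.5 + 3.4·1 = 5.9; e = 5.9 − 5.9 = 0
N=2: ŷ = 2.5 + 3.4·2 = 9.3; e = 12.3 − 9.3 = 3
N=3: ŷ = 2.5 + 3.4·3 = 12.7; e = 6.7 − 12.7 = -6
N=4: ŷ = 2.5 + 3.4·4 = 16.1; e = 19.1 − 16.1 = 3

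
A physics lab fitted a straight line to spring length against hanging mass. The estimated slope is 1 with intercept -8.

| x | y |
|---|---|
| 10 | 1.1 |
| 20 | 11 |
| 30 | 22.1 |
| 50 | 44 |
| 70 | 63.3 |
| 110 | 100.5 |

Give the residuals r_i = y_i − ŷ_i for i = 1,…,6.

x=10: ŷ = -8 + 10 = 2; r = 1.1 − 2 = -0.9
x=20: ŷ = -8 + 20 = 12; r = 11 − 12 = -1
x=30: ŷ = -8 + 30 = 22; r = 22.1 − 22 = 0.1
x=50: ŷ = -8 + 50 = 42; r = 44 − 42 = 2
x=70: ŷ = -8 + 70 = 62; r = 63.3 − 62 = 1.3
x=110: ŷ = -8 + 110 = 102; r = 100.5 − 102 = -1.5

-0.9, -1, 0.1, 2, 1.3, -1.5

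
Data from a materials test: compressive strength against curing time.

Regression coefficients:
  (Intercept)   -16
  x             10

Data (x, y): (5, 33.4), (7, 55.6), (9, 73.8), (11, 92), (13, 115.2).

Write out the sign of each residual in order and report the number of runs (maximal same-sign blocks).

4 runs

x=5: ŷ = -16 + 10·5 = 34; e = 33.4 − 34 = -0.6
x=7: ŷ = -16 + 10·7 = 54; e = 55.6 − 54 = 1.6
x=9: ŷ = -16 + 10·9 = 74; e = 73.8 − 74 = -0.2
x=11: ŷ = -16 + 10·11 = 94; e = 92 − 94 = -2
x=13: ŷ = -16 + 10·13 = 114; e = 115.2 − 114 = 1.2
Signs: − + − − +
Runs: −×1, +×1, −×2, +×1 → 4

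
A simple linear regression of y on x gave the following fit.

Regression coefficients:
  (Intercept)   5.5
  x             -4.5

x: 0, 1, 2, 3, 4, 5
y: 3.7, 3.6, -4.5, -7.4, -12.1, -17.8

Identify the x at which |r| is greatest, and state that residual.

x = 1, r = 2.6

x=0: ŷ = 5.5 − 4.5·0 = 5.5; r = 3.7 − 5.5 = -1.8
x=1: ŷ = 5.5 − 4.5·1 = 1; r = 3.6 − 1 = 2.6
x=2: ŷ = 5.5 − 4.5·2 = -3.5; r = -4.5 − (-3.5) = -1
x=3: ŷ = 5.5 − 4.5·3 = -8; r = -7.4 − (-8) = 0.6
x=4: ŷ = 5.5 − 4.5·4 = -12.5; r = -12.1 − (-12.5) = 0.4
x=5: ŷ = 5.5 − 4.5·5 = -17; r = -17.8 − (-17) = -0.8
Largest |r| is 2.6 at x = 1, residual 2.6.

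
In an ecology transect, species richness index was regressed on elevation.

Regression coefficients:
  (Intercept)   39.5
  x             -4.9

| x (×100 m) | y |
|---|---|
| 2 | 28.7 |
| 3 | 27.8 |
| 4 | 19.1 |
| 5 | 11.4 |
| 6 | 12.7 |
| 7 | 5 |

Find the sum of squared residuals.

SSE = 30.4

x=2: ŷ = 39.5 − 4.9·2 = 29.7; r = 28.7 − 29.7 = -1
x=3: ŷ = 39.5 − 4.9·3 = 24.8; r = 27.8 − 24.8 = 3
x=4: ŷ = 39.5 − 4.9·4 = 19.9; r = 19.1 − 19.9 = -0.8
x=5: ŷ = 39.5 − 4.9·5 = 15; r = 11.4 − 15 = -3.6
x=6: ŷ = 39.5 − 4.9·6 = 10.1; r = 12.7 − 10.1 = 2.6
x=7: ŷ = 39.5 − 4.9·7 = 5.2; r = 5 − 5.2 = -0.2
SSE = 1 + 9 + 0.64 + 12.96 + 6.76 + 0.04 = 30.4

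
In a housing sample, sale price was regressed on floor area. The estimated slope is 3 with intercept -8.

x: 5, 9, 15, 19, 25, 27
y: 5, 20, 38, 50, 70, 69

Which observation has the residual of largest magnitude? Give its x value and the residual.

x = 27, r = -4

x=5: ŷ = -8 + 3·5 = 7; r = 5 − 7 = -2
x=9: ŷ = -8 + 3·9 = 19; r = 20 − 19 = 1
x=15: ŷ = -8 + 3·15 = 37; r = 38 − 37 = 1
x=19: ŷ = -8 + 3·19 = 49; r = 50 − 49 = 1
x=25: ŷ = -8 + 3·25 = 67; r = 70 − 67 = 3
x=27: ŷ = -8 + 3·27 = 73; r = 69 − 73 = -4
Largest |r| is 4 at x = 27, residual -4.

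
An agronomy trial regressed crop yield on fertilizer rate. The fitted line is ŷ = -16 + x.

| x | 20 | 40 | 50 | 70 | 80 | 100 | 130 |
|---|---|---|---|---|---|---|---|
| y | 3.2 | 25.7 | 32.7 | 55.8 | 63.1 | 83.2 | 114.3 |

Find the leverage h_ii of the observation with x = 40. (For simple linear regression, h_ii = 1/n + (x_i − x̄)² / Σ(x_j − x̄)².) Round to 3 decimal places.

h = 0.250

x̄ = (20 + 40 + 50 + 70 + 80 + 100 + 130)/7 = 70
Σ(x − x̄)² = 2500 + 900 + 400 + 0 + 100 + 900 + 3600 = 8400
h = 1/7 + (-30)²/8400 = 0.142857 + 0.107143 = 0.250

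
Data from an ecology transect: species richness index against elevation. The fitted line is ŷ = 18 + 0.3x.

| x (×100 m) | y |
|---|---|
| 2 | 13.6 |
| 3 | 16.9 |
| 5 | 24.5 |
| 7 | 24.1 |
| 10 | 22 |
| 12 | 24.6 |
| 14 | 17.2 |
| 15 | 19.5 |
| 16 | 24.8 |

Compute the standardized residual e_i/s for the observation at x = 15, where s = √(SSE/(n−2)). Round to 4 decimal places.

x=2: ŷ = 18 + 0.3·2 = 18.6; e = 13.6 − 18.6 = -5
x=3: ŷ = 18 + 0.3·3 = 18.9; e = 16.9 − 18.9 = -2
x=5: ŷ = 18 + 0.3·5 = 19.5; e = 24.5 − 19.5 = 5
x=7: ŷ = 18 + 0.3·7 = 20.1; e = 24.1 − 20.1 = 4
x=10: ŷ = 18 + 0.3·10 = 21; e = 22 − 21 = 1
x=12: ŷ = 18 + 0.3·12 = 21.6; e = 24.6 − 21.6 = 3
x=14: ŷ = 18 + 0.3·14 = 22.2; e = 17.2 − 22.2 = -5
x=15: ŷ = 18 + 0.3·15 = 22.5; e = 19.5 − 22.5 = -3
x=16: ŷ = 18 + 0.3·16 = 22.8; e = 24.8 − 22.8 = 2
SSE = 25 + 4 + 25 + 16 + 1 + 9 + 25 + 9 + 4 = 118
s = √(118/7) = 4.10575
e/s = -3 / 4.10575 = -0.7307

-0.7307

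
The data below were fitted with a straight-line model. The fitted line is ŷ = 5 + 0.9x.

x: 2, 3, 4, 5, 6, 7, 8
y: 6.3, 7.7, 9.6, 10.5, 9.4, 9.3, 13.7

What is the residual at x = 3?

r = 0

ŷ = 5 + 0.9·3 = 7.7
r = 7.7 − 7.7 = 0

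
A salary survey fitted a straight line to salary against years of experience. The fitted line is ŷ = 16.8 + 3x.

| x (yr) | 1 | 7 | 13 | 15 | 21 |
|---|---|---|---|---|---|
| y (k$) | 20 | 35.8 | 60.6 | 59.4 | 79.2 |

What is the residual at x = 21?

ŷ = 16.8 + 3·21 = 79.8
e = 79.2 − 79.8 = -0.6

e = -0.6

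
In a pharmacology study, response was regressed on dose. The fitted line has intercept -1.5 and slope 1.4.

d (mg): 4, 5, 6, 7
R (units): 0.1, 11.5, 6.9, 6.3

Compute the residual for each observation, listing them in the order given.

-4, 6, 0, -2

d=4: ŷ = -1.5 + 1.4·4 = 4.1; e = 0.1 − 4.1 = -4
d=5: ŷ = -1.5 + 1.4·5 = 5.5; e = 11.5 − 5.5 = 6
d=6: ŷ = -1.5 + 1.4·6 = 6.9; e = 6.9 − 6.9 = 0
d=7: ŷ = -1.5 + 1.4·7 = 8.3; e = 6.3 − 8.3 = -2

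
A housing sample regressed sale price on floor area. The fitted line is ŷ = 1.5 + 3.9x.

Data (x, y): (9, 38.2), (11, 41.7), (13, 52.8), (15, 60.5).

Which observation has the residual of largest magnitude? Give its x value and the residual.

x = 11, r = -2.7

x=9: ŷ = 1.5 + 3.9·9 = 36.6; r = 38.2 − 36.6 = 1.6
x=11: ŷ = 1.5 + 3.9·11 = 44.4; r = 41.7 − 44.4 = -2.7
x=13: ŷ = 1.5 + 3.9·13 = 52.2; r = 52.8 − 52.2 = 0.6
x=15: ŷ = 1.5 + 3.9·15 = 60; r = 60.5 − 60 = 0.5
Largest |r| is 2.7 at x = 11, residual -2.7.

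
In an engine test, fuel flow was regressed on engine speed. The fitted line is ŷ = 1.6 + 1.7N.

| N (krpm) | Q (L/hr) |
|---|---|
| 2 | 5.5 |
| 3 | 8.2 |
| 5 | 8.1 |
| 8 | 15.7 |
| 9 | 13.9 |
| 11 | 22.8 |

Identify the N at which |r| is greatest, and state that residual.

N = 9, r = -3

N=2: ŷ = 1.6 + 1.7·2 = 5; r = 5.5 − 5 = 0.5
N=3: ŷ = 1.6 + 1.7·3 = 6.7; r = 8.2 − 6.7 = 1.5
N=5: ŷ = 1.6 + 1.7·5 = 10.1; r = 8.1 − 10.1 = -2
N=8: ŷ = 1.6 + 1.7·8 = 15.2; r = 15.7 − 15.2 = 0.5
N=9: ŷ = 1.6 + 1.7·9 = 16.9; r = 13.9 − 16.9 = -3
N=11: ŷ = 1.6 + 1.7·11 = 20.3; r = 22.8 − 20.3 = 2.5
Largest |r| is 3 at N = 9, residual -3.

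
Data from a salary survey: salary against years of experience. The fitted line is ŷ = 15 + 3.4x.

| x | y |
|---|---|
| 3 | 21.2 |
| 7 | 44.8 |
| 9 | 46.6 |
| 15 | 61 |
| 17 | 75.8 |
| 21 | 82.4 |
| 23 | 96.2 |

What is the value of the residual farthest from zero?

x=3: ŷ = 15 + 3.4·3 = 25.2; e = 21.2 − 25.2 = -4
x=7: ŷ = 15 + 3.4·7 = 38.8; e = 44.8 − 38.8 = 6
x=9: ŷ = 15 + 3.4·9 = 45.6; e = 46.6 − 45.6 = 1
x=15: ŷ = 15 + 3.4·15 = 66; e = 61 − 66 = -5
x=17: ŷ = 15 + 3.4·17 = 72.8; e = 75.8 − 72.8 = 3
x=21: ŷ = 15 + 3.4·21 = 86.4; e = 82.4 − 86.4 = -4
x=23: ŷ = 15 + 3.4·23 = 93.2; e = 96.2 − 93.2 = 3
Largest |e| is 6 at x = 7, residual 6.

e = 6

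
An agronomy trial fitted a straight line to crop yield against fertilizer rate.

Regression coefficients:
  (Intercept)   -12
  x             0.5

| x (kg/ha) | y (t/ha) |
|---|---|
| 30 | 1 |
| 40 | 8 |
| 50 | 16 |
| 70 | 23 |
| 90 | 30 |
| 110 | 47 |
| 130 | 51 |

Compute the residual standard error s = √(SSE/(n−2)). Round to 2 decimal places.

s = 2.90

x=30: ŷ = -12 + 0.5·30 = 3; r = 1 − 3 = -2
x=40: ŷ = -12 + 0.5·40 = 8; r = 8 − 8 = 0
x=50: ŷ = -12 + 0.5·50 = 13; r = 16 − 13 = 3
x=70: ŷ = -12 + 0.5·70 = 23; r = 23 − 23 = 0
x=90: ŷ = -12 + 0.5·90 = 33; r = 30 − 33 = -3
x=110: ŷ = -12 + 0.5·110 = 43; r = 47 − 43 = 4
x=130: ŷ = -12 + 0.5·130 = 53; r = 51 − 53 = -2
SSE = 4 + 0 + 9 + 0 + 9 + 16 + 4 = 42
s = √(42/5) = √8.4 ≈ 2.90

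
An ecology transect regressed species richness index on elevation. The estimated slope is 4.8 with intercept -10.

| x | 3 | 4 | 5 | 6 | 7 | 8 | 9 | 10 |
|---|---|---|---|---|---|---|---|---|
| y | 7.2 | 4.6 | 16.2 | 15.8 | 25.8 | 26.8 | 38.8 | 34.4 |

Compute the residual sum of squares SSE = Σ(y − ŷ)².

x=3: ŷ = -10 + 4.8·3 = 4.4; r = 7.2 − 4.4 = 2.8
x=4: ŷ = -10 + 4.8·4 = 9.2; r = 4.6 − 9.2 = -4.6
x=5: ŷ = -10 + 4.8·5 = 14; r = 16.2 − 14 = 2.2
x=6: ŷ = -10 + 4.8·6 = 18.8; r = 15.8 − 18.8 = -3
x=7: ŷ = -10 + 4.8·7 = 23.6; r = 25.8 − 23.6 = 2.2
x=8: ŷ = -10 + 4.8·8 = 28.4; r = 26.8 − 28.4 = -1.6
x=9: ŷ = -10 + 4.8·9 = 33.2; r = 38.8 − 33.2 = 5.6
x=10: ŷ = -10 + 4.8·10 = 38; r = 34.4 − 38 = -3.6
SSE = 7.84 + 21.16 + 4.84 + 9 + 4.84 + 2.56 + 31.36 + 12.96 = 94.56

SSE = 94.56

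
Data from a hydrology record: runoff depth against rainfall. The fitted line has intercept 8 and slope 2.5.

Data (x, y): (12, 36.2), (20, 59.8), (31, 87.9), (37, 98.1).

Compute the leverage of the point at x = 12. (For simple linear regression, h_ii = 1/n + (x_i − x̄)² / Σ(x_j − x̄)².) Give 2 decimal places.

x̄ = (12 + 20 + 31 + 37)/4 = 25
Σ(x − x̄)² = 169 + 25 + 36 + 144 = 374
h = 1/4 + (-13)²/374 = 0.25 + 0.451872 = 0.70

h = 0.70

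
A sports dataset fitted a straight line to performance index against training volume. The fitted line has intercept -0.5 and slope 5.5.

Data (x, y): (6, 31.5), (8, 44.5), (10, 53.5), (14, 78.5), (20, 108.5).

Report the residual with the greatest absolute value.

r = 2

x=6: ŷ = -0.5 + 5.5·6 = 32.5; r = 31.5 − 32.5 = -1
x=8: ŷ = -0.5 + 5.5·8 = 43.5; r = 44.5 − 43.5 = 1
x=10: ŷ = -0.5 + 5.5·10 = 54.5; r = 53.5 − 54.5 = -1
x=14: ŷ = -0.5 + 5.5·14 = 76.5; r = 78.5 − 76.5 = 2
x=20: ŷ = -0.5 + 5.5·20 = 109.5; r = 108.5 − 109.5 = -1
Largest |r| is 2 at x = 14, residual 2.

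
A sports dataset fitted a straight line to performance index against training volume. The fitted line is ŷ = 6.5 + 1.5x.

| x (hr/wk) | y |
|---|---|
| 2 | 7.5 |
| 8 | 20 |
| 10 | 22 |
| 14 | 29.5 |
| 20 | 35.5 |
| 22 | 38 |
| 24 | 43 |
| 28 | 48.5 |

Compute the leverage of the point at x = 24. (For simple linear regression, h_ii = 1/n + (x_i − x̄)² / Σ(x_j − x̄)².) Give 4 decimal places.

h = 0.2393

x̄ = (2 + 8 + 10 + 14 + 20 + 22 + 24 + 28)/8 = 16
Σ(x − x̄)² = 196 + 64 + 36 + 4 + 16 + 36 + 64 + 144 = 560
h = 1/8 + (8)²/560 = 0.125 + 0.114286 = 0.2393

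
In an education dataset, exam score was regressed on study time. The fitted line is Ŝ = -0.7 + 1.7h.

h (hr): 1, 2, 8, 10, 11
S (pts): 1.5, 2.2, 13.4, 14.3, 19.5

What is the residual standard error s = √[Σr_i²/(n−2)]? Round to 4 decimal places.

s = 1.5275

h=1: Ŝ = -0.7 + 1.7·1 = 1; r = 1.5 − 1 = 0.5
h=2: Ŝ = -0.7 + 1.7·2 = 2.7; r = 2.2 − 2.7 = -0.5
h=8: Ŝ = -0.7 + 1.7·8 = 12.9; r = 13.4 − 12.9 = 0.5
h=10: Ŝ = -0.7 + 1.7·10 = 16.3; r = 14.3 − 16.3 = -2
h=11: Ŝ = -0.7 + 1.7·11 = 18; r = 19.5 − 18 = 1.5
SSE = 0.25 + 0.25 + 0.25 + 4 + 2.25 = 7
s = √(7/3) = √2.33333 ≈ 1.5275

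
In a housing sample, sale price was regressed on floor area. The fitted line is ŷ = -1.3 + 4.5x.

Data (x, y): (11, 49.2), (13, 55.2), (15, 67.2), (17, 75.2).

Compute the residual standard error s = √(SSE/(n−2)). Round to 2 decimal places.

s = 1.73

x=11: ŷ = -1.3 + 4.5·11 = 48.2; e = 49.2 − 48.2 = 1
x=13: ŷ = -1.3 + 4.5·13 = 57.2; e = 55.2 − 57.2 = -2
x=15: ŷ = -1.3 + 4.5·15 = 66.2; e = 67.2 − 66.2 = 1
x=17: ŷ = -1.3 + 4.5·17 = 75.2; e = 75.2 − 75.2 = 0
SSE = 1 + 4 + 1 + 0 = 6
s = √(6/2) = √3 ≈ 1.73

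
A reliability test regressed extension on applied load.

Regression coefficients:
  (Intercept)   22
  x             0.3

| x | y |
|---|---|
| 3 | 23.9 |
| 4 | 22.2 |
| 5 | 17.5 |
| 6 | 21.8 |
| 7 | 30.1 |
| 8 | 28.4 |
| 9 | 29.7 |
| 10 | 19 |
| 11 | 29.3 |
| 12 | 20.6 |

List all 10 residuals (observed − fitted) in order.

x=3: ŷ = 22 + 0.3·3 = 22.9; e = 23.9 − 22.9 = 1
x=4: ŷ = 22 + 0.3·4 = 23.2; e = 22.2 − 23.2 = -1
x=5: ŷ = 22 + 0.3·5 = 23.5; e = 17.5 − 23.5 = -6
x=6: ŷ = 22 + 0.3·6 = 23.8; e = 21.8 − 23.8 = -2
x=7: ŷ = 22 + 0.3·7 = 24.1; e = 30.1 − 24.1 = 6
x=8: ŷ = 22 + 0.3·8 = 24.4; e = 28.4 − 24.4 = 4
x=9: ŷ = 22 + 0.3·9 = 24.7; e = 29.7 − 24.7 = 5
x=10: ŷ = 22 + 0.3·10 = 25; e = 19 − 25 = -6
x=11: ŷ = 22 + 0.3·11 = 25.3; e = 29.3 − 25.3 = 4
x=12: ŷ = 22 + 0.3·12 = 25.6; e = 20.6 − 25.6 = -5

1, -1, -6, -2, 6, 4, 5, -6, 4, -5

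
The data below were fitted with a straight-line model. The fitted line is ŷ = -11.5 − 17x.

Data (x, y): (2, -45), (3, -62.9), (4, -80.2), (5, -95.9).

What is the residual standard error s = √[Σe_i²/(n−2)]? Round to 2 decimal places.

s = 0.79

x=2: ŷ = -11.5 − 17·2 = -45.5; e = -45 − (-45.5) = 0.5
x=3: ŷ = -11.5 − 17·3 = -62.5; e = -62.9 − (-62.5) = -0.4
x=4: ŷ = -11.5 − 17·4 = -79.5; e = -80.2 − (-79.5) = -0.7
x=5: ŷ = -11.5 − 17·5 = -96.5; e = -95.9 − (-96.5) = 0.6
SSE = 0.25 + 0.16 + 0.49 + 0.36 = 1.26
s = √(1.26/2) = √0.63 ≈ 0.79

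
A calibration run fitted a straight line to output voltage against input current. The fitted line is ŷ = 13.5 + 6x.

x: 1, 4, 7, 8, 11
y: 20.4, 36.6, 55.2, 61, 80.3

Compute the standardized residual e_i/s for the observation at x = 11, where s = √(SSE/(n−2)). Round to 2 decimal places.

x=1: ŷ = 13.5 + 6·1 = 19.5; e = 20.4 − 19.5 = 0.9
x=4: ŷ = 13.5 + 6·4 = 37.5; e = 36.6 − 37.5 = -0.9
x=7: ŷ = 13.5 + 6·7 = 55.5; e = 55.2 − 55.5 = -0.3
x=8: ŷ = 13.5 + 6·8 = 61.5; e = 61 − 61.5 = -0.5
x=11: ŷ = 13.5 + 6·11 = 79.5; e = 80.3 − 79.5 = 0.8
SSE = 0.81 + 0.81 + 0.09 + 0.25 + 0.64 = 2.6
s = √(2.6/3) = 0.930949
e/s = 0.8 / 0.930949 = 0.86

0.86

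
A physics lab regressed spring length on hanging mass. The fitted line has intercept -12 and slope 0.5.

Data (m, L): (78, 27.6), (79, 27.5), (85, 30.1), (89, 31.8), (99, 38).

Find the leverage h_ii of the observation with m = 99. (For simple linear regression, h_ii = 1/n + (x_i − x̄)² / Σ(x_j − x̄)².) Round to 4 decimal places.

m̄ = (78 + 79 + 85 + 89 + 99)/5 = 86
Σ(m − m̄)² = 64 + 49 + 1 + 9 + 169 = 292
h = 1/5 + (13)²/292 = 0.2 + 0.578767 = 0.7788

h = 0.7788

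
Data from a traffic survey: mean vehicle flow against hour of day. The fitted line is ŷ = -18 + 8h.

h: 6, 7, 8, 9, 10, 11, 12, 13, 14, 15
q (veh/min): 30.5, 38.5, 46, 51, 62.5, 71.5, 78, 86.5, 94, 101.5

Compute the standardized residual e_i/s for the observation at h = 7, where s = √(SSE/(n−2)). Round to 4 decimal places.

h=6: ŷ = -18 + 8·6 = 30; e = 30.5 − 30 = 0.5
h=7: ŷ = -18 + 8·7 = 38; e = 38.5 − 38 = 0.5
h=8: ŷ = -18 + 8·8 = 46; e = 46 − 46 = 0
h=9: ŷ = -18 + 8·9 = 54; e = 51 − 54 = -3
h=10: ŷ = -18 + 8·10 = 62; e = 62.5 − 62 = 0.5
h=11: ŷ = -18 + 8·11 = 70; e = 71.5 − 70 = 1.5
h=12: ŷ = -18 + 8·12 = 78; e = 78 − 78 = 0
h=13: ŷ = -18 + 8·13 = 86; e = 86.5 − 86 = 0.5
h=14: ŷ = -18 + 8·14 = 94; e = 94 − 94 = 0
h=15: ŷ = -18 + 8·15 = 102; e = 101.5 − 102 = -0.5
SSE = 0.25 + 0.25 + 0 + 9 + 0.25 + 2.25 + 0 + 0.25 + 0 + 0.25 = 12.5
s = √(12.5/8) = 1.25
e/s = 0.5 / 1.25 = 0.4000

0.4000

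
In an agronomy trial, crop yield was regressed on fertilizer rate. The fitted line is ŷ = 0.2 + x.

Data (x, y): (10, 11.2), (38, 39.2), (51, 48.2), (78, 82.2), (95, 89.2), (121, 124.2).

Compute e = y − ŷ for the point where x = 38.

ŷ = 0.2 + 38 = 38.2
e = 39.2 − 38.2 = 1

e = 1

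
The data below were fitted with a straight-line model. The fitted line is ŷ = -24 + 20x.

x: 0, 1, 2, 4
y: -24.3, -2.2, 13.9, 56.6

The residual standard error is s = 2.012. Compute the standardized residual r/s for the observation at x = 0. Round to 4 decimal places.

ŷ = -24 + 20·0 = -24
r = -24.3 − (-24) = -0.3
r/s = -0.3 / 2.012 = -0.1491

-0.1491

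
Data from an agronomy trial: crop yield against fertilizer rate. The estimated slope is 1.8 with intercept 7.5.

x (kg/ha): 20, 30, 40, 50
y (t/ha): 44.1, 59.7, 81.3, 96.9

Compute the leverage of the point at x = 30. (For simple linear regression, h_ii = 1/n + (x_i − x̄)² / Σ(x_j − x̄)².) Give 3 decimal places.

h = 0.300

x̄ = (20 + 30 + 40 + 50)/4 = 35
Σ(x − x̄)² = 225 + 25 + 25 + 225 = 500
h = 1/4 + (-5)²/500 = 0.25 + 0.05 = 0.300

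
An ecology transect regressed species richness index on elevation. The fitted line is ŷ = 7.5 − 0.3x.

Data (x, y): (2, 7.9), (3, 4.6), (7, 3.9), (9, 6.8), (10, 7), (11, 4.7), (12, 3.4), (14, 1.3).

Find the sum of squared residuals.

SSE = 22

x=2: ŷ = 7.5 − 0.3·2 = 6.9; r = 7.9 − 6.9 = 1
x=3: ŷ = 7.5 − 0.3·3 = 6.6; r = 4.6 − 6.6 = -2
x=7: ŷ = 7.5 − 0.3·7 = 5.4; r = 3.9 − 5.4 = -1.5
x=9: ŷ = 7.5 − 0.3·9 = 4.8; r = 6.8 − 4.8 = 2
x=10: ŷ = 7.5 − 0.3·10 = 4.5; r = 7 − 4.5 = 2.5
x=11: ŷ = 7.5 − 0.3·11 = 4.2; r = 4.7 − 4.2 = 0.5
x=12: ŷ = 7.5 − 0.3·12 = 3.9; r = 3.4 − 3.9 = -0.5
x=14: ŷ = 7.5 − 0.3·14 = 3.3; r = 1.3 − 3.3 = -2
SSE = 1 + 4 + 2.25 + 4 + 6.25 + 0.25 + 0.25 + 4 = 22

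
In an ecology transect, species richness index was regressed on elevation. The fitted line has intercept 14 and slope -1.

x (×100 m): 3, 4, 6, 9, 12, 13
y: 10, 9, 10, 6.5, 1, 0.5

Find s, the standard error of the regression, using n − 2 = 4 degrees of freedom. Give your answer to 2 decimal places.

s = 1.54

x=3: ŷ = 14 − 3 = 11; r = 10 − 11 = -1
x=4: ŷ = 14 − 4 = 10; r = 9 − 10 = -1
x=6: ŷ = 14 − 6 = 8; r = 10 − 8 = 2
x=9: ŷ = 14 − 9 = 5; r = 6.5 − 5 = 1.5
x=12: ŷ = 14 − 12 = 2; r = 1 − 2 = -1
x=13: ŷ = 14 − 13 = 1; r = 0.5 − 1 = -0.5
SSE = 1 + 1 + 4 + 2.25 + 1 + 0.25 = 9.5
s = √(9.5/4) = √2.375 ≈ 1.54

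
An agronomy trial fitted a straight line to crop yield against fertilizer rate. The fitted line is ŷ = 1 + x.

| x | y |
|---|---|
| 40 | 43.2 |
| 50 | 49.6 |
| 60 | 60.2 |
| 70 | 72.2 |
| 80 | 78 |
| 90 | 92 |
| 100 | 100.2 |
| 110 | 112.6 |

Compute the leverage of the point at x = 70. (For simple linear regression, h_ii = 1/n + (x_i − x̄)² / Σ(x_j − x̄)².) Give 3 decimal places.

h = 0.131

x̄ = (40 + 50 + 60 + 70 + 80 + 90 + 100 + 110)/8 = 75
Σ(x − x̄)² = 1225 + 625 + 225 + 25 + 25 + 225 + 625 + 1225 = 4200
h = 1/8 + (-5)²/4200 = 0.125 + 0.00595238 = 0.131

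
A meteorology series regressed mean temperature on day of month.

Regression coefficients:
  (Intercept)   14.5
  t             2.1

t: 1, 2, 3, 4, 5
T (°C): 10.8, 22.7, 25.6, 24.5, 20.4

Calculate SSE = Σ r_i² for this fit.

SSE = 96.4

t=1: T̂ = 14.5 + 2.1·1 = 16.6; r = 10.8 − 16.6 = -5.8
t=2: T̂ = 14.5 + 2.1·2 = 18.7; r = 22.7 − 18.7 = 4
t=3: T̂ = 14.5 + 2.1·3 = 20.8; r = 25.6 − 20.8 = 4.8
t=4: T̂ = 14.5 + 2.1·4 = 22.9; r = 24.5 − 22.9 = 1.6
t=5: T̂ = 14.5 + 2.1·5 = 25; r = 20.4 − 25 = -4.6
SSE = 33.64 + 16 + 23.04 + 2.56 + 21.16 = 96.4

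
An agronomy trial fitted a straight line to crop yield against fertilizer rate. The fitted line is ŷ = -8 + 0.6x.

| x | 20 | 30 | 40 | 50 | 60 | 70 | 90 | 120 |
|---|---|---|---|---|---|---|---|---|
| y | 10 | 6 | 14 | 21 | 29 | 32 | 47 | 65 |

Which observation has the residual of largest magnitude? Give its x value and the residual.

x=20: ŷ = -8 + 0.6·20 = 4; e = 10 − 4 = 6
x=30: ŷ = -8 + 0.6·30 = 10; e = 6 − 10 = -4
x=40: ŷ = -8 + 0.6·40 = 16; e = 14 − 16 = -2
x=50: ŷ = -8 + 0.6·50 = 22; e = 21 − 22 = -1
x=60: ŷ = -8 + 0.6·60 = 28; e = 29 − 28 = 1
x=70: ŷ = -8 + 0.6·70 = 34; e = 32 − 34 = -2
x=90: ŷ = -8 + 0.6·90 = 46; e = 47 − 46 = 1
x=120: ŷ = -8 + 0.6·120 = 64; e = 65 − 64 = 1
Largest |e| is 6 at x = 20, residual 6.

x = 20, e = 6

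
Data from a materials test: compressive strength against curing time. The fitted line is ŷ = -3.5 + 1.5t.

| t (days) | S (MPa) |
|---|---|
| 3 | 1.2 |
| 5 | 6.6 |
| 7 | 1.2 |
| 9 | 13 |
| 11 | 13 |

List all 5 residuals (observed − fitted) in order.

t=3: ŷ = -3.5 + 1.5·3 = 1; r = 1.2 − 1 = 0.2
t=5: ŷ = -3.5 + 1.5·5 = 4; r = 6.6 − 4 = 2.6
t=7: ŷ = -3.5 + 1.5·7 = 7; r = 1.2 − 7 = -5.8
t=9: ŷ = -3.5 + 1.5·9 = 10; r = 13 − 10 = 3
t=11: ŷ = -3.5 + 1.5·11 = 13; r = 13 − 13 = 0

0.2, 2.6, -5.8, 3, 0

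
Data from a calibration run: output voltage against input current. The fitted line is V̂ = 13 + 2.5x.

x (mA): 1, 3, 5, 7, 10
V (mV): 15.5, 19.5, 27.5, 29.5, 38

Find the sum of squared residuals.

SSE = 6

x=1: V̂ = 13 + 2.5·1 = 15.5; e = 15.5 − 15.5 = 0
x=3: V̂ = 13 + 2.5·3 = 20.5; e = 19.5 − 20.5 = -1
x=5: V̂ = 13 + 2.5·5 = 25.5; e = 27.5 − 25.5 = 2
x=7: V̂ = 13 + 2.5·7 = 30.5; e = 29.5 − 30.5 = -1
x=10: V̂ = 13 + 2.5·10 = 38; e = 38 − 38 = 0
SSE = 0 + 1 + 4 + 1 + 0 = 6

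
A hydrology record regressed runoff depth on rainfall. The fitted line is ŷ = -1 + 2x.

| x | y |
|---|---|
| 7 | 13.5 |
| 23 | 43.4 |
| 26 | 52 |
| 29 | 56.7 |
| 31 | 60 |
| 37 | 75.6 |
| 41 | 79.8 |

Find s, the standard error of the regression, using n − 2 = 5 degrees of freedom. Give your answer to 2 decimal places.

x=7: ŷ = -1 + 2·7 = 13; r = 13.5 − 13 = 0.5
x=23: ŷ = -1 + 2·23 = 45; r = 43.4 − 45 = -1.6
x=26: ŷ = -1 + 2·26 = 51; r = 52 − 51 = 1
x=29: ŷ = -1 + 2·29 = 57; r = 56.7 − 57 = -0.3
x=31: ŷ = -1 + 2·31 = 61; r = 60 − 61 = -1
x=37: ŷ = -1 + 2·37 = 73; r = 75.6 − 73 = 2.6
x=41: ŷ = -1 + 2·41 = 81; r = 79.8 − 81 = -1.2
SSE = 0.25 + 2.56 + 1 + 0.09 + 1 + 6.76 + 1.44 = 13.1
s = √(13.1/5) = √2.62 ≈ 1.62

s = 1.62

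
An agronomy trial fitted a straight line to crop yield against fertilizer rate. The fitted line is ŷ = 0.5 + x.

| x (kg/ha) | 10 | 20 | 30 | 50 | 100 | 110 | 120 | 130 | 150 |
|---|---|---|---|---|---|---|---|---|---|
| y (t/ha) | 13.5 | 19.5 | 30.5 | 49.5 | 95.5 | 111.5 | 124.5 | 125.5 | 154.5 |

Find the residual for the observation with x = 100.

r = -5

ŷ = 0.5 + 100 = 100.5
r = 95.5 − 100.5 = -5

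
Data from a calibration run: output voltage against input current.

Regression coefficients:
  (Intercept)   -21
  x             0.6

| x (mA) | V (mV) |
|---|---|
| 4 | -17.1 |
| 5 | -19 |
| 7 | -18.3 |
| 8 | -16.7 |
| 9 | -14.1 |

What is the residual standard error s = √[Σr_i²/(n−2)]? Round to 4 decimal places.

x=4: ŷ = -21 + 0.6·4 = -18.6; r = -17.1 − (-18.6) = 1.5
x=5: ŷ = -21 + 0.6·5 = -18; r = -19 − (-18) = -1
x=7: ŷ = -21 + 0.6·7 = -16.8; r = -18.3 − (-16.8) = -1.5
x=8: ŷ = -21 + 0.6·8 = -16.2; r = -16.7 − (-16.2) = -0.5
x=9: ŷ = -21 + 0.6·9 = -15.6; r = -14.1 − (-15.6) = 1.5
SSE = 2.25 + 1 + 2.25 + 0.25 + 2.25 = 8
s = √(8/3) = √2.66667 ≈ 1.6330

s = 1.6330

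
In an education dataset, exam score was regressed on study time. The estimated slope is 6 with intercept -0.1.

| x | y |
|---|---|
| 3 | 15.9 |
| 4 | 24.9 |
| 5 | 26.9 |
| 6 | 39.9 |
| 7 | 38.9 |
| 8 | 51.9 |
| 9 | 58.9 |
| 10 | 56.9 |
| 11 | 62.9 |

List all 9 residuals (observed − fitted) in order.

-2, 1, -3, 4, -3, 4, 5, -3, -3

x=3: ŷ = -0.1 + 6·3 = 17.9; r = 15.9 − 17.9 = -2
x=4: ŷ = -0.1 + 6·4 = 23.9; r = 24.9 − 23.9 = 1
x=5: ŷ = -0.1 + 6·5 = 29.9; r = 26.9 − 29.9 = -3
x=6: ŷ = -0.1 + 6·6 = 35.9; r = 39.9 − 35.9 = 4
x=7: ŷ = -0.1 + 6·7 = 41.9; r = 38.9 − 41.9 = -3
x=8: ŷ = -0.1 + 6·8 = 47.9; r = 51.9 − 47.9 = 4
x=9: ŷ = -0.1 + 6·9 = 53.9; r = 58.9 − 53.9 = 5
x=10: ŷ = -0.1 + 6·10 = 59.9; r = 56.9 − 59.9 = -3
x=11: ŷ = -0.1 + 6·11 = 65.9; r = 62.9 − 65.9 = -3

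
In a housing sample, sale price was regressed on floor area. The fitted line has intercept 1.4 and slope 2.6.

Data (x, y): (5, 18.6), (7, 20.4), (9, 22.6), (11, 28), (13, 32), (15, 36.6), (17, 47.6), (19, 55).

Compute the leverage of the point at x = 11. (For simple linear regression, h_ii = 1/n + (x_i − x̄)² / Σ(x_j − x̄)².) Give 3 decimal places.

x̄ = (5 + 7 + 9 + 11 + 13 + 15 + 17 + 19)/8 = 12
Σ(x − x̄)² = 49 + 25 + 9 + 1 + 1 + 9 + 25 + 49 = 168
h = 1/8 + (-1)²/168 = 0.125 + 0.00595238 = 0.131

h = 0.131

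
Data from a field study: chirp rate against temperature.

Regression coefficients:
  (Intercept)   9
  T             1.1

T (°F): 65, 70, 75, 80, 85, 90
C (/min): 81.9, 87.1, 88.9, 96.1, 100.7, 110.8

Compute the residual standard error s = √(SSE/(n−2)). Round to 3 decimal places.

T=65: Ĉ = 9 + 1.1·65 = 80.5; r = 81.9 − 80.5 = 1.4
T=70: Ĉ = 9 + 1.1·70 = 86; r = 87.1 − 86 = 1.1
T=75: Ĉ = 9 + 1.1·75 = 91.5; r = 88.9 − 91.5 = -2.6
T=80: Ĉ = 9 + 1.1·80 = 97; r = 96.1 − 97 = -0.9
T=85: Ĉ = 9 + 1.1·85 = 102.5; r = 100.7 − 102.5 = -1.8
T=90: Ĉ = 9 + 1.1·90 = 108; r = 110.8 − 108 = 2.8
SSE = 1.96 + 1.21 + 6.76 + 0.81 + 3.24 + 7.84 = 21.82
s = √(21.82/4) = √5.455 ≈ 2.336

s = 2.336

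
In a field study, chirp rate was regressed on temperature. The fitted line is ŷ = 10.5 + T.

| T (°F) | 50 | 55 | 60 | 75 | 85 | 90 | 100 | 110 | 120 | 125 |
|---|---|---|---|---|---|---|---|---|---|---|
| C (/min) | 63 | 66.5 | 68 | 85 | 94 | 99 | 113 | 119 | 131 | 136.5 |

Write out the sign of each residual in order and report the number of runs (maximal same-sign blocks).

T=50: ŷ = 10.5 + 50 = 60.5; e = 63 − 60.5 = 2.5
T=55: ŷ = 10.5 + 55 = 65.5; e = 66.5 − 65.5 = 1
T=60: ŷ = 10.5 + 60 = 70.5; e = 68 − 70.5 = -2.5
T=75: ŷ = 10.5 + 75 = 85.5; e = 85 − 85.5 = -0.5
T=85: ŷ = 10.5 + 85 = 95.5; e = 94 − 95.5 = -1.5
T=90: ŷ = 10.5 + 90 = 100.5; e = 99 − 100.5 = -1.5
T=100: ŷ = 10.5 + 100 = 110.5; e = 113 − 110.5 = 2.5
T=110: ŷ = 10.5 + 110 = 120.5; e = 119 − 120.5 = -1.5
T=120: ŷ = 10.5 + 120 = 130.5; e = 131 − 130.5 = 0.5
T=125: ŷ = 10.5 + 125 = 135.5; e = 136.5 − 135.5 = 1
Signs: + + − − − − + − + +
Runs: +×2, −×4, +×1, −×1, +×2 → 5

5 runs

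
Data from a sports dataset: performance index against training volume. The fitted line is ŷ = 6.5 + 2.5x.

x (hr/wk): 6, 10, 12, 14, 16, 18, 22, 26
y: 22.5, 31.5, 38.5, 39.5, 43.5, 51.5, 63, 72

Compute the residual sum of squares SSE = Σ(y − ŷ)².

x=6: ŷ = 6.5 + 2.5·6 = 21.5; r = 22.5 − 21.5 = 1
x=10: ŷ = 6.5 + 2.5·10 = 31.5; r = 31.5 − 31.5 = 0
x=12: ŷ = 6.5 + 2.5·12 = 36.5; r = 38.5 − 36.5 = 2
x=14: ŷ = 6.5 + 2.5·14 = 41.5; r = 39.5 − 41.5 = -2
x=16: ŷ = 6.5 + 2.5·16 = 46.5; r = 43.5 − 46.5 = -3
x=18: ŷ = 6.5 + 2.5·18 = 51.5; r = 51.5 − 51.5 = 0
x=22: ŷ = 6.5 + 2.5·22 = 61.5; r = 63 − 61.5 = 1.5
x=26: ŷ = 6.5 + 2.5·26 = 71.5; r = 72 − 71.5 = 0.5
SSE = 1 + 0 + 4 + 4 + 9 + 0 + 2.25 + 0.25 = 20.5

SSE = 20.5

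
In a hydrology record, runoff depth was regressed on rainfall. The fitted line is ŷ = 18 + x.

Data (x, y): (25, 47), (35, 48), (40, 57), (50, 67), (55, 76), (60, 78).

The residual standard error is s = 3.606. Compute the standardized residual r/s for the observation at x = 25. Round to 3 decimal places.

ŷ = 18 + 25 = 43
r = 47 − 43 = 4
r/s = 4 / 3.606 = 1.109

1.109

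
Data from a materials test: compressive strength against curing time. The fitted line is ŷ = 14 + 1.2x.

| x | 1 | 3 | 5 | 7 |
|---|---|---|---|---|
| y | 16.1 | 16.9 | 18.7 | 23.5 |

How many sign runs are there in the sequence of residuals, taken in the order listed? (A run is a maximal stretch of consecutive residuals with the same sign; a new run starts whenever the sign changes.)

3 runs

x=1: ŷ = 14 + 1.2·1 = 15.2; r = 16.1 − 15.2 = 0.9
x=3: ŷ = 14 + 1.2·3 = 17.6; r = 16.9 − 17.6 = -0.7
x=5: ŷ = 14 + 1.2·5 = 20; r = 18.7 − 20 = -1.3
x=7: ŷ = 14 + 1.2·7 = 22.4; r = 23.5 − 22.4 = 1.1
Signs: + − − +
Runs: +×1, −×2, +×1 → 3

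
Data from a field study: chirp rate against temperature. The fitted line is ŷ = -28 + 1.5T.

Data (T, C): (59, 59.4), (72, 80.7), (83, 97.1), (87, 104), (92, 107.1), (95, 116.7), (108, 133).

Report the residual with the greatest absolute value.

T=59: ŷ = -28 + 1.5·59 = 60.5; e = 59.4 − 60.5 = -1.1
T=72: ŷ = -28 + 1.5·72 = 80; e = 80.7 − 80 = 0.7
T=83: ŷ = -28 + 1.5·83 = 96.5; e = 97.1 − 96.5 = 0.6
T=87: ŷ = -28 + 1.5·87 = 102.5; e = 104 − 102.5 = 1.5
T=92: ŷ = -28 + 1.5·92 = 110; e = 107.1 − 110 = -2.9
T=95: ŷ = -28 + 1.5·95 = 114.5; e = 116.7 − 114.5 = 2.2
T=108: ŷ = -28 + 1.5·108 = 134; e = 133 − 134 = -1
Largest |e| is 2.9 at T = 92, residual -2.9.

e = -2.9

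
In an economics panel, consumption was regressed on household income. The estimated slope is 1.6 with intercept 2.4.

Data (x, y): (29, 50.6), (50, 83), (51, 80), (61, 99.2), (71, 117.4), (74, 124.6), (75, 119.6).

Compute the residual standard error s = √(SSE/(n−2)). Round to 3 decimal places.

x=29: ŷ = 2.4 + 1.6·29 = 48.8; e = 50.6 − 48.8 = 1.8
x=50: ŷ = 2.4 + 1.6·50 = 82.4; e = 83 − 82.4 = 0.6
x=51: ŷ = 2.4 + 1.6·51 = 84; e = 80 − 84 = -4
x=61: ŷ = 2.4 + 1.6·61 = 100; e = 99.2 − 100 = -0.8
x=71: ŷ = 2.4 + 1.6·71 = 116; e = 117.4 − 116 = 1.4
x=74: ŷ = 2.4 + 1.6·74 = 120.8; e = 124.6 − 120.8 = 3.8
x=75: ŷ = 2.4 + 1.6·75 = 122.4; e = 119.6 − 122.4 = -2.8
SSE = 3.24 + 0.36 + 16 + 0.64 + 1.96 + 14.44 + 7.84 = 44.48
s = √(44.48/5) = √8.896 ≈ 2.983

s = 2.983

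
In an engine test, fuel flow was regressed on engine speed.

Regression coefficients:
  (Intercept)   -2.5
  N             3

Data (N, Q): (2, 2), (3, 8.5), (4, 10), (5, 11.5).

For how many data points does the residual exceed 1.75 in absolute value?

N=2: Q̂ = -2.5 + 3·2 = 3.5; r = 2 − 3.5 = -1.5
N=3: Q̂ = -2.5 + 3·3 = 6.5; r = 8.5 − 6.5 = 2
N=4: Q̂ = -2.5 + 3·4 = 9.5; r = 10 − 9.5 = 0.5
N=5: Q̂ = -2.5 + 3·5 = 12.5; r = 11.5 − 12.5 = -1
|r| > 1.75: N=3 (|r|=2) → 1

1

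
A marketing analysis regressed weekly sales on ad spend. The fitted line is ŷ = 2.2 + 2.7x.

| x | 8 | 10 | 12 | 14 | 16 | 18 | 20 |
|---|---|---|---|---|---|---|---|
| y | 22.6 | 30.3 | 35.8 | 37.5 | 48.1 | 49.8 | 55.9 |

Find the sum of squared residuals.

SSE = 18.72

x=8: ŷ = 2.2 + 2.7·8 = 23.8; e = 22.6 − 23.8 = -1.2
x=10: ŷ = 2.2 + 2.7·10 = 29.2; e = 30.3 − 29.2 = 1.1
x=12: ŷ = 2.2 + 2.7·12 = 34.6; e = 35.8 − 34.6 = 1.2
x=14: ŷ = 2.2 + 2.7·14 = 40; e = 37.5 − 40 = -2.5
x=16: ŷ = 2.2 + 2.7·16 = 45.4; e = 48.1 − 45.4 = 2.7
x=18: ŷ = 2.2 + 2.7·18 = 50.8; e = 49.8 − 50.8 = -1
x=20: ŷ = 2.2 + 2.7·20 = 56.2; e = 55.9 − 56.2 = -0.3
SSE = 1.44 + 1.21 + 1.44 + 6.25 + 7.29 + 1 + 0.09 = 18.72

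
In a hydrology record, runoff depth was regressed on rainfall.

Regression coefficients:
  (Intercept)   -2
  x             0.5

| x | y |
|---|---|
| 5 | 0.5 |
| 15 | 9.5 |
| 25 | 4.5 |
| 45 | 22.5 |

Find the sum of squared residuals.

x=5: ŷ = -2 + 0.5·5 = 0.5; e = 0.5 − 0.5 = 0
x=15: ŷ = -2 + 0.5·15 = 5.5; e = 9.5 − 5.5 = 4
x=25: ŷ = -2 + 0.5·25 = 10.5; e = 4.5 − 10.5 = -6
x=45: ŷ = -2 + 0.5·45 = 20.5; e = 22.5 − 20.5 = 2
SSE = 0 + 16 + 36 + 4 = 56

SSE = 56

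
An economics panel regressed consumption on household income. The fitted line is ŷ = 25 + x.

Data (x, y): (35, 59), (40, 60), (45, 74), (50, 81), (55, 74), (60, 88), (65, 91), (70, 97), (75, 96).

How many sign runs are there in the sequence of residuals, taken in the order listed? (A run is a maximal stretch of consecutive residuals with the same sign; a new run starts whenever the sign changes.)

5 runs

x=35: ŷ = 25 + 35 = 60; e = 59 − 60 = -1
x=40: ŷ = 25 + 40 = 65; e = 60 − 65 = -5
x=45: ŷ = 25 + 45 = 70; e = 74 − 70 = 4
x=50: ŷ = 25 + 50 = 75; e = 81 − 75 = 6
x=55: ŷ = 25 + 55 = 80; e = 74 − 80 = -6
x=60: ŷ = 25 + 60 = 85; e = 88 − 85 = 3
x=65: ŷ = 25 + 65 = 90; e = 91 − 90 = 1
x=70: ŷ = 25 + 70 = 95; e = 97 − 95 = 2
x=75: ŷ = 25 + 75 = 100; e = 96 − 100 = -4
Signs: − − + + − + + + −
Runs: −×2, +×2, −×1, +×3, −×1 → 5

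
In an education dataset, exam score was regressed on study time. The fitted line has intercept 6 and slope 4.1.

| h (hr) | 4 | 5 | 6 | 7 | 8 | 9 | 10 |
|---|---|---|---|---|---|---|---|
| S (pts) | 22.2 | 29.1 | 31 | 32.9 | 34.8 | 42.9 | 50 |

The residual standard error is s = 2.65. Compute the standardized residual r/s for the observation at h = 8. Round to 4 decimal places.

ŷ = 6 + 4.1·8 = 38.8
r = 34.8 − 38.8 = -4
r/s = -4 / 2.65 = -1.5094

-1.5094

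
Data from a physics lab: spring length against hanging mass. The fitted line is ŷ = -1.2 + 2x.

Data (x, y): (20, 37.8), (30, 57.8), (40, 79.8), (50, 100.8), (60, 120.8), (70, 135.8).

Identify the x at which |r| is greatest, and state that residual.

x=20: ŷ = -1.2 + 2·20 = 38.8; r = 37.8 − 38.8 = -1
x=30: ŷ = -1.2 + 2·30 = 58.8; r = 57.8 − 58.8 = -1
x=40: ŷ = -1.2 + 2·40 = 78.8; r = 79.8 − 78.8 = 1
x=50: ŷ = -1.2 + 2·50 = 98.8; r = 100.8 − 98.8 = 2
x=60: ŷ = -1.2 + 2·60 = 118.8; r = 120.8 − 118.8 = 2
x=70: ŷ = -1.2 + 2·70 = 138.8; r = 135.8 − 138.8 = -3
Largest |r| is 3 at x = 70, residual -3.

x = 70, r = -3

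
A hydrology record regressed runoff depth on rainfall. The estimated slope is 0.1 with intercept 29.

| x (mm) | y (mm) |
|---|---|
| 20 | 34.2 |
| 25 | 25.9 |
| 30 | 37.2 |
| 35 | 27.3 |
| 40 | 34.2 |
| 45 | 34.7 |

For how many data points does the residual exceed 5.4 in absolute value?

1

x=20: ŷ = 29 + 0.1·20 = 31; r = 34.2 − 31 = 3.2
x=25: ŷ = 29 + 0.1·25 = 31.5; r = 25.9 − 31.5 = -5.6
x=30: ŷ = 29 + 0.1·30 = 32; r = 37.2 − 32 = 5.2
x=35: ŷ = 29 + 0.1·35 = 32.5; r = 27.3 − 32.5 = -5.2
x=40: ŷ = 29 + 0.1·40 = 33; r = 34.2 − 33 = 1.2
x=45: ŷ = 29 + 0.1·45 = 33.5; r = 34.7 − 33.5 = 1.2
|r| > 5.4: x=25 (|r|=5.6) → 1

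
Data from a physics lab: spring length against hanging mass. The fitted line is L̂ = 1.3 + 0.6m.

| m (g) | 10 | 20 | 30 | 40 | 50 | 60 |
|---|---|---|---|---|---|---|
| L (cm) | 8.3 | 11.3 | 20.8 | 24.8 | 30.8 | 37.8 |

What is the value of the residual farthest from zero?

m=10: L̂ = 1.3 + 0.6·10 = 7.3; e = 8.3 − 7.3 = 1
m=20: L̂ = 1.3 + 0.6·20 = 13.3; e = 11.3 − 13.3 = -2
m=30: L̂ = 1.3 + 0.6·30 = 19.3; e = 20.8 − 19.3 = 1.5
m=40: L̂ = 1.3 + 0.6·40 = 25.3; e = 24.8 − 25.3 = -0.5
m=50: L̂ = 1.3 + 0.6·50 = 31.3; e = 30.8 − 31.3 = -0.5
m=60: L̂ = 1.3 + 0.6·60 = 37.3; e = 37.8 − 37.3 = 0.5
Largest |e| is 2 at m = 20, residual -2.

e = -2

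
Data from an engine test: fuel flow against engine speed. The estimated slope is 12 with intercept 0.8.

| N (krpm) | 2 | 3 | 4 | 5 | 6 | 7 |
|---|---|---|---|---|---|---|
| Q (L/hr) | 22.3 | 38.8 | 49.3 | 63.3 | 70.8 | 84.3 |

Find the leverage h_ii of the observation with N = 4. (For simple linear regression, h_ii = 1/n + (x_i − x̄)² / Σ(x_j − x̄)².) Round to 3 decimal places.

N̄ = (2 + 3 + 4 + 5 + 6 + 7)/6 = 4.5
Σ(N − N̄)² = 6.25 + 2.25 + 0.25 + 0.25 + 2.25 + 6.25 = 17.5
h = 1/6 + (-0.5)²/17.5 = 0.166667 + 0.0142857 = 0.181

h = 0.181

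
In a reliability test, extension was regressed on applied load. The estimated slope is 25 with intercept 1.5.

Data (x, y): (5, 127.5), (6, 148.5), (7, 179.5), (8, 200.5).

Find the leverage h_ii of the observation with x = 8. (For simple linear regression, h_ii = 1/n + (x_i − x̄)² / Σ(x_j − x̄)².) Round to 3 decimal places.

h = 0.700

x̄ = (5 + 6 + 7 + 8)/4 = 6.5
Σ(x − x̄)² = 2.25 + 0.25 + 0.25 + 2.25 = 5
h = 1/4 + (1.5)²/5 = 0.25 + 0.45 = 0.700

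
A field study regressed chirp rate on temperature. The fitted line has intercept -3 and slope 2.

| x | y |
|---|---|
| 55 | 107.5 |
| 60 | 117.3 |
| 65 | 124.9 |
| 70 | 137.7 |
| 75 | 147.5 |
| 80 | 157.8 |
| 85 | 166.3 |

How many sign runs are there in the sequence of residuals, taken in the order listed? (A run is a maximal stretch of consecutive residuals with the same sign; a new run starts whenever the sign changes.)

4 runs

x=55: ŷ = -3 + 2·55 = 107; e = 107.5 − 107 = 0.5
x=60: ŷ = -3 + 2·60 = 117; e = 117.3 − 117 = 0.3
x=65: ŷ = -3 + 2·65 = 127; e = 124.9 − 127 = -2.1
x=70: ŷ = -3 + 2·70 = 137; e = 137.7 − 137 = 0.7
x=75: ŷ = -3 + 2·75 = 147; e = 147.5 − 147 = 0.5
x=80: ŷ = -3 + 2·80 = 157; e = 157.8 − 157 = 0.8
x=85: ŷ = -3 + 2·85 = 167; e = 166.3 − 167 = -0.7
Signs: + + − + + + −
Runs: +×2, −×1, +×3, −×1 → 4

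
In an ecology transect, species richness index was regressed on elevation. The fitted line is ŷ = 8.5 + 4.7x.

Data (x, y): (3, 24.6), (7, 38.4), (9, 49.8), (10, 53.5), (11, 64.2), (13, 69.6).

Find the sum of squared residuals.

SSE = 34

x=3: ŷ = 8.5 + 4.7·3 = 22.6; e = 24.6 − 22.6 = 2
x=7: ŷ = 8.5 + 4.7·7 = 41.4; e = 38.4 − 41.4 = -3
x=9: ŷ = 8.5 + 4.7·9 = 50.8; e = 49.8 − 50.8 = -1
x=10: ŷ = 8.5 + 4.7·10 = 55.5; e = 53.5 − 55.5 = -2
x=11: ŷ = 8.5 + 4.7·11 = 60.2; e = 64.2 − 60.2 = 4
x=13: ŷ = 8.5 + 4.7·13 = 69.6; e = 69.6 − 69.6 = 0
SSE = 4 + 9 + 1 + 4 + 16 + 0 = 34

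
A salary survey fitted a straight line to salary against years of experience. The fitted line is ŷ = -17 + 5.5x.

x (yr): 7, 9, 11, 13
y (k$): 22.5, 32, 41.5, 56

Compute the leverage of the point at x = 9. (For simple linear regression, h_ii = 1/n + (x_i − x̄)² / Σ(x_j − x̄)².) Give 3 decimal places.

h = 0.300

x̄ = (7 + 9 + 11 + 13)/4 = 10
Σ(x − x̄)² = 9 + 1 + 1 + 9 = 20
h = 1/4 + (-1)²/20 = 0.25 + 0.05 = 0.300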